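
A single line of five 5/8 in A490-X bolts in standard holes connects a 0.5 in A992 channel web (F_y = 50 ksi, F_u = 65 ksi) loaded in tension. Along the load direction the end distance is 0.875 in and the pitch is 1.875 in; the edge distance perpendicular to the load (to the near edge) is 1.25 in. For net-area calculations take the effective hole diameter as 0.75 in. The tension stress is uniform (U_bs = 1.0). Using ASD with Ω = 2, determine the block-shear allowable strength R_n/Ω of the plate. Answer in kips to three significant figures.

Shear plane L_v = 0.875 + 4·1.875 = 8.375 in; A_gv = 8.375 × 0.5 = 4.188 in².
A_nv = (8.375 − 4.5·0.75) × 0.5 = 2.5 in².
A_nt = (1.25 − 0.5·0.75) × 0.5 = 0.4375 in².
0.6 F_u A_nv = 97.5 kips; 0.6 F_y A_gv = 125.6 kips → shear rupture governs the shear term.
R_n = 97.5 + 1.0 × 65 × 0.4375 = 125.9 kips.
Allowable strength R_n/Ω = 125.9 / 2 = 63 kips.

63 kips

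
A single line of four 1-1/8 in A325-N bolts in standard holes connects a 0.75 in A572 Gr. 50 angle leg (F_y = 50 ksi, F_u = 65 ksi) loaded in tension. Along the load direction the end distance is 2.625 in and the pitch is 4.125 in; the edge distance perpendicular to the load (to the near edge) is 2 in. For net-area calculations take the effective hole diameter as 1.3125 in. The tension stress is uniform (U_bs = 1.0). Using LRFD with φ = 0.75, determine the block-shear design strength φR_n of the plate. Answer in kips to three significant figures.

Shear plane L_v = 2.625 + 3·4.125 = 15 in; A_gv = 15 × 0.75 = 11.25 in².
A_nv = (15 − 3.5·1.3125) × 0.75 = 7.805 in².
A_nt = (2 − 0.5·1.3125) × 0.75 = 1.008 in².
0.6 F_u A_nv = 304.4 kips; 0.6 F_y A_gv = 337.5 kips → shear rupture governs the shear term.
R_n = 304.4 + 1.0 × 65 × 1.008 = 369.9 kips.
Design strength φR_n = 0.75 × 369.9 = 277 kips.

277 kips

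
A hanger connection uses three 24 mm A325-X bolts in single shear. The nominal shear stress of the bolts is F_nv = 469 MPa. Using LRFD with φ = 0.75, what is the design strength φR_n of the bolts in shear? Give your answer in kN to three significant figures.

A_b = π × 24² / 4 = 452.4 mm².
R_n = F_nv · A_b · n · n_s = 469 × 452.4 × 3 × 1 / 1000 = 636.5 kN.
Design strength φR_n = 0.75 × 636.5 = 477 kN.

477 kN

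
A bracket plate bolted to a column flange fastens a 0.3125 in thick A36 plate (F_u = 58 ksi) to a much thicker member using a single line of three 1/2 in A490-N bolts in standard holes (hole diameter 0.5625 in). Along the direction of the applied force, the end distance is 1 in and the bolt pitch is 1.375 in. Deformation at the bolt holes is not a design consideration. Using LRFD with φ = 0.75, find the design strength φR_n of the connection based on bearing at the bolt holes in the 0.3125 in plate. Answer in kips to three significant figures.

Per bolt r_n = 1.5 l_c t F_u ≤ 3.0 d t F_u; upper limit = 3.0 × 0.5 × 0.3125 × 58 = 27.19 kips.
Edge bolt: l_c = 1 − 0.5625/2 = 0.7188 in → 1.5 × 0.7188 × 0.3125 × 58 = 19.54 → r_n = 19.54 kips.
Interior bolts: l_c = 1.375 − 0.5625 = 0.8125 in → 1.5 × 0.8125 × 0.3125 × 58 = 22.09 → r_n = 22.09 kips.
R_n = 1 × 19.54 + 2 × 22.09 = 63.72 kips.
Design strength φR_n = 0.75 × 63.72 = 47.8 kips.

47.8 kips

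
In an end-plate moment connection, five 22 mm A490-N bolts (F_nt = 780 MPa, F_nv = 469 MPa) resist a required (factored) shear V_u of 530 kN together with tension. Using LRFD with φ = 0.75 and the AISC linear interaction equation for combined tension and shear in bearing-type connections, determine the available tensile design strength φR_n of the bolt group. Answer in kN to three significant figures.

564 kN

A_b = π·22²/4 = 380.1 mm²; f_rv = 530 × 1000 / (5 × 380.1) = 278.8 MPa.
F'_nt = 1.3 F_nt − (F_nt / φF_nv) f_rv = 1.3·780 − (780/(0.75·469))·278.8 = 395.7 MPa, capped at F_nt → F'_nt = 395.7 MPa.
R_n = F'_nt · A_b · n = 395.7 × 380.1 × 5 / 1000 = 752 kN.
Design strength φR_n = 0.75 × 752 = 564 kN.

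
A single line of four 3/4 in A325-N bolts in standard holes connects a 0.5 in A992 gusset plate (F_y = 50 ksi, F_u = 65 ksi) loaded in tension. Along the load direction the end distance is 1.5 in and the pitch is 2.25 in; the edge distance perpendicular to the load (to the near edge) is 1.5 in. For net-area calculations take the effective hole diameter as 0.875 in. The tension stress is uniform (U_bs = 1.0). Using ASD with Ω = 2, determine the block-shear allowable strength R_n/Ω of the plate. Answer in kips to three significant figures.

67.8 kips

Shear plane L_v = 1.5 + 3·2.25 = 8.25 in; A_gv = 8.25 × 0.5 = 4.125 in².
A_nv = (8.25 − 3.5·0.875) × 0.5 = 2.594 in².
A_nt = (1.5 − 0.5·0.875) × 0.5 = 0.5312 in².
0.6 F_u A_nv = 101.2 kips; 0.6 F_y A_gv = 123.8 kips → shear rupture governs the shear term.
R_n = 101.2 + 1.0 × 65 × 0.5312 = 135.7 kips.
Allowable strength R_n/Ω = 135.7 / 2 = 67.8 kips.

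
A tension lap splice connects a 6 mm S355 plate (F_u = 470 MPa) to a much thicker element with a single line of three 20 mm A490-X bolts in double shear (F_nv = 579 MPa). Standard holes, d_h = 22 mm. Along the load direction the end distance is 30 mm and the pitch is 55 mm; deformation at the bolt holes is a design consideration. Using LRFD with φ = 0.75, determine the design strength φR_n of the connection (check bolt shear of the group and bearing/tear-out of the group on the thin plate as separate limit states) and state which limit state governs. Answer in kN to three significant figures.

Bolt shear: A_b = π·20²/4 = 314.2 mm²; R_n = 579 × 314.2 × 3 × 2 / 1000 = 1091 kN → 0.75 × 1091 = 819 kN.
Bearing (1.2 l_c t F_u ≤ 2.4 d t F_u): upper limit = 2.4·20·6·470 / 1000 = 135.4 kN.
  Edge l_c = 30 − 22/2 = 19 → r_n = 64.3 kN; interior l_c = 55 − 22 = 33 → r_n = 111.7 kN.
  R_n,bearing = 1·64.3 + 2·111.7 = 287.6 kN → 0.75 × 287.6 = 216 kN.
Bearing governs: 216 kN.

216 kN (bearing governs)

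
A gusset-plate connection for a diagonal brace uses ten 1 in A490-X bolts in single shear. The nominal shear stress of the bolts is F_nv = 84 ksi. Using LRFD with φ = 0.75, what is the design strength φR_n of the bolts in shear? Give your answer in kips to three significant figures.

495 kips

A_b = π × 1² / 4 = 0.7854 in².
R_n = F_nv · A_b · n · n_s = 84 × 0.7854 × 10 × 1 = 659.7 kips.
Design strength φR_n = 0.75 × 659.7 = 495 kips.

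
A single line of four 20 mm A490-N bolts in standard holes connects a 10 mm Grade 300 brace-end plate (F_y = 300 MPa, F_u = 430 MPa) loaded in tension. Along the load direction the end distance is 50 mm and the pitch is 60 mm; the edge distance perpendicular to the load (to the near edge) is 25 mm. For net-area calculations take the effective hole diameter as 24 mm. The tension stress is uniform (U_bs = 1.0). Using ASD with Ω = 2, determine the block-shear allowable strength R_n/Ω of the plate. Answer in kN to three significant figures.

216 kN

Shear plane L_v = 50 + 3·60 = 230 mm; A_gv = 230 × 10 = 2300 mm².
A_nv = (230 − 3.5·24) × 10 = 1460 mm².
A_nt = (25 − 0.5·24) × 10 = 130 mm².
0.6 F_u A_nv = 376.7 kN; 0.6 F_y A_gv = 414 kN → shear rupture governs the shear term.
R_n = 376.7 + 1.0 × 430 × 130 / 1000 = 432.6 kN.
Allowable strength R_n/Ω = 432.6 / 2 = 216 kN.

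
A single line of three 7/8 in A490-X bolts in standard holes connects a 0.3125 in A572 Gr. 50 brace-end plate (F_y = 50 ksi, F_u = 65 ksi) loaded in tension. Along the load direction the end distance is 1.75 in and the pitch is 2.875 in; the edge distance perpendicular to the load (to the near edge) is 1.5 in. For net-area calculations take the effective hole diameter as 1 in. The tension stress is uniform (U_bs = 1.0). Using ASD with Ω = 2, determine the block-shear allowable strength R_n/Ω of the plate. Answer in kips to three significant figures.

Shear plane L_v = 1.75 + 2·2.875 = 7.5 in; A_gv = 7.5 × 0.3125 = 2.344 in².
A_nv = (7.5 − 2.5·1) × 0.3125 = 1.562 in².
A_nt = (1.5 − 0.5·1) × 0.3125 = 0.3125 in².
0.6 F_u A_nv = 60.94 kips; 0.6 F_y A_gv = 70.31 kips → shear rupture governs the shear term.
R_n = 60.94 + 1.0 × 65 × 0.3125 = 81.25 kips.
Allowable strength R_n/Ω = 81.25 / 2 = 40.6 kips.

40.6 kips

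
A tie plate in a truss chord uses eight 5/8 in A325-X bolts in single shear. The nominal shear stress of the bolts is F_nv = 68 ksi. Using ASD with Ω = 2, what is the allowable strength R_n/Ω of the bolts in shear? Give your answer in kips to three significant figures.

83.4 kips

A_b = π × 0.625² / 4 = 0.3068 in².
R_n = F_nv · A_b · n · n_s = 68 × 0.3068 × 8 × 1 = 166.9 kips.
Allowable strength R_n/Ω = 166.9 / 2 = 83.4 kips.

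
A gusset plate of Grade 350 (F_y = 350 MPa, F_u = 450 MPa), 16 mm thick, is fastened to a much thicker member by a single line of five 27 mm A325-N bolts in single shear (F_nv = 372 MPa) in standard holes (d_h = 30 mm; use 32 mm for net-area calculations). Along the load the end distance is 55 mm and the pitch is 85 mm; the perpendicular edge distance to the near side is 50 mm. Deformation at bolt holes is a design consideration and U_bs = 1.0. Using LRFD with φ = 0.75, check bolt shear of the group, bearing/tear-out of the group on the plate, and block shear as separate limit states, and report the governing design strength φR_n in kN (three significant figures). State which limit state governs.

799 kN (bolt shear governs)

Bolt shear: A_b = π·27²/4 = 572.6 mm²; R_n = 372 × 572.6 × 5 × 1 / 1000 = 1065 kN → 0.75 × 1065 = 799 kN.
Bearing: edge l_c = 40, r_n = 345.6 kN; interior l_c = 55, r_n = 466.6 kN; R_n = 345.6 + 4·466.6 = 2212 kN → 1660 kN.
Block shear: A_gv = 6320, A_nv = 4016, A_nt = 544 mm²; R_n = min(0.6F_uA_nv, 0.6F_yA_gv) + U_bs·F_u·A_nt = 1329 kN → 997 kN.
Bolt shear governs: 799 kN.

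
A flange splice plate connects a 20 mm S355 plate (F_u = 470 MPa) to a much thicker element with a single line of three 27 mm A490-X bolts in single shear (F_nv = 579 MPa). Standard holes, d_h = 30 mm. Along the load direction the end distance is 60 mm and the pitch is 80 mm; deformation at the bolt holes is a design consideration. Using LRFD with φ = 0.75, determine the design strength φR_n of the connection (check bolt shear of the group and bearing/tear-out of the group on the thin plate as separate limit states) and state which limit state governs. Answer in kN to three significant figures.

746 kN (bolt shear governs)

Bolt shear: A_b = π·27²/4 = 572.6 mm²; R_n = 579 × 572.6 × 3 × 1 / 1000 = 994.5 kN → 0.75 × 994.5 = 746 kN.
Bearing (1.2 l_c t F_u ≤ 2.4 d t F_u): upper limit = 2.4·27·20·470 / 1000 = 609.1 kN.
  Edge l_c = 60 − 30/2 = 45 → r_n = 507.6 kN; interior l_c = 80 − 30 = 50 → r_n = 564 kN.
  R_n,bearing = 1·507.6 + 2·564 = 1636 kN → 0.75 × 1636 = 1230 kN.
Bolt shear governs: 746 kN.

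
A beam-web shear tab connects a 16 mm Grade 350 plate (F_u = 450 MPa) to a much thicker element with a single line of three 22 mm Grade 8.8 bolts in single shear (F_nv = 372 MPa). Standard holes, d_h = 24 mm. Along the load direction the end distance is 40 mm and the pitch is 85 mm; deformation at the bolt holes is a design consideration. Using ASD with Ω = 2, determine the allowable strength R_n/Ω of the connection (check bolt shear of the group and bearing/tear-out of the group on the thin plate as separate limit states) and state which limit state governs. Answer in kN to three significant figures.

212 kN (bolt shear governs)

Bolt shear: A_b = π·22²/4 = 380.1 mm²; R_n = 372 × 380.1 × 3 × 1 / 1000 = 424.2 kN → 424.2 / 2 = 212 kN.
Bearing (1.2 l_c t F_u ≤ 2.4 d t F_u): upper limit = 2.4·22·16·450 / 1000 = 380.2 kN.
  Edge l_c = 40 − 24/2 = 28 → r_n = 241.9 kN; interior l_c = 85 − 24 = 61 → r_n = 380.2 kN.
  R_n,bearing = 1·241.9 + 2·380.2 = 1002 kN → 1002 / 2 = 501 kN.
Bolt shear governs: 212 kN.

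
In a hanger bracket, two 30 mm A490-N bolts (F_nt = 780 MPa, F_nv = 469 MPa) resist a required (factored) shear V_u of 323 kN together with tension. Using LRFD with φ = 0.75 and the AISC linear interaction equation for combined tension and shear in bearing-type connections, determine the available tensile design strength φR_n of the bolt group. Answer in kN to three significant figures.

A_b = π·30²/4 = 706.9 mm²; f_rv = 323 × 1000 / (2 × 706.9) = 228.5 MPa.
F'_nt = 1.3 F_nt − (F_nt / φF_nv) f_rv = 1.3·780 − (780/(0.75·469))·228.5 = 507.4 MPa, capped at F_nt → F'_nt = 507.4 MPa.
R_n = F'_nt · A_b · n = 507.4 × 706.9 × 2 / 1000 = 717.3 kN.
Design strength φR_n = 0.75 × 717.3 = 538 kN.

538 kN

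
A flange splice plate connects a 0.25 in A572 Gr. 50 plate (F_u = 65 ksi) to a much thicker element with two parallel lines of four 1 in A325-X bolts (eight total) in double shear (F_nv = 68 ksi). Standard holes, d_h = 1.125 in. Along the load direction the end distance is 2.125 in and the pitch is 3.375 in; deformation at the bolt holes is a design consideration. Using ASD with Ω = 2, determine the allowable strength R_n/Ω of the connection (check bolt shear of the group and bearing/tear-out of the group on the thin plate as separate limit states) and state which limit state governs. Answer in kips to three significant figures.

147 kips (bearing governs)

Bolt shear: A_b = π·1²/4 = 0.7854 in²; R_n = 68 × 0.7854 × 8 × 2 = 854.5 kips → 854.5 / 2 = 427 kips.
Bearing (1.2 l_c t F_u ≤ 2.4 d t F_u): upper limit = 2.4·1·0.25·65 = 39 kips.
  Edge l_c = 2.125 − 1.125/2 = 1.562 → r_n = 30.47 kips; interior l_c = 3.375 − 1.125 = 2.25 → r_n = 39 kips.
  R_n,bearing = 2·30.47 + 6·39 = 294.9 kips → 294.9 / 2 = 147 kips.
Bearing governs: 147 kips.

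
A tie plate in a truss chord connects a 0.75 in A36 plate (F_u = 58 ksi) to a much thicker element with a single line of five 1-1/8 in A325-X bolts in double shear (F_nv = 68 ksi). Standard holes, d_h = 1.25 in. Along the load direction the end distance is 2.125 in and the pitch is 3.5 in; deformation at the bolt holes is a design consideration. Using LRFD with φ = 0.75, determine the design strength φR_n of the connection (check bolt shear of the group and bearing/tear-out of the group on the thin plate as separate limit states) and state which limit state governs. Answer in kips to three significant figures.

411 kips (bearing governs)

Bolt shear: A_b = π·1.125²/4 = 0.994 in²; R_n = 68 × 0.994 × 5 × 2 = 675.9 kips → 0.75 × 675.9 = 507 kips.
Bearing (1.2 l_c t F_u ≤ 2.4 d t F_u): upper limit = 2.4·1.125·0.75·58 = 117.4 kips.
  Edge l_c = 2.125 − 1.25/2 = 1.5 → r_n = 78.3 kips; interior l_c = 3.5 − 1.25 = 2.25 → r_n = 117.4 kips.
  R_n,bearing = 1·78.3 + 4·117.4 = 548.1 kips → 0.75 × 548.1 = 411 kips.
Bearing governs: 411 kips.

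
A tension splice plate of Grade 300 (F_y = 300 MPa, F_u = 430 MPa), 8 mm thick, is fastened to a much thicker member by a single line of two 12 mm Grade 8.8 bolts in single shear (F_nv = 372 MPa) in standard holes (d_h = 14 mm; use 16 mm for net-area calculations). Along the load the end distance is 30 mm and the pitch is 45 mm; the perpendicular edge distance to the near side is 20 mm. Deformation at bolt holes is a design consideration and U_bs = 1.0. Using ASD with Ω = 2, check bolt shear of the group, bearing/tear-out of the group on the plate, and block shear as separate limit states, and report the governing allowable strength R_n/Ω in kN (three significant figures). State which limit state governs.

42.1 kN (bolt shear governs)

Bolt shear: A_b = π·12²/4 = 113.1 mm²; R_n = 372 × 113.1 × 2 × 1 / 1000 = 84.14 kN → 84.14 / 2 = 42.1 kN.
Bearing: edge l_c = 23, r_n = 94.94 kN; interior l_c = 31, r_n = 99.07 kN; R_n = 94.94 + 1·99.07 = 194 kN → 97 kN.
Block shear: A_gv = 600, A_nv = 408, A_nt = 96 mm²; R_n = min(0.6F_uA_nv, 0.6F_yA_gv) + U_bs·F_u·A_nt = 146.5 kN → 73.3 kN.
Bolt shear governs: 42.1 kN.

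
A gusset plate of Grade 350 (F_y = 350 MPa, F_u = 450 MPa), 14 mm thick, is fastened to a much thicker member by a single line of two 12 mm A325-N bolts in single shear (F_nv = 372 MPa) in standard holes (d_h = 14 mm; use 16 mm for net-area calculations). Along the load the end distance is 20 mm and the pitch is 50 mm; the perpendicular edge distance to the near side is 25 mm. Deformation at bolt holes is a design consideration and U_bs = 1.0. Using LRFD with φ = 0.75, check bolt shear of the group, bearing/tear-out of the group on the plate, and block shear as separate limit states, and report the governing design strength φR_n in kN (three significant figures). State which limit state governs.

63.1 kN (bolt shear governs)

Bolt shear: A_b = π·12²/4 = 113.1 mm²; R_n = 372 × 113.1 × 2 × 1 / 1000 = 84.14 kN → 0.75 × 84.14 = 63.1 kN.
Bearing: edge l_c = 13, r_n = 98.28 kN; interior l_c = 36, r_n = 181.4 kN; R_n = 98.28 + 1·181.4 = 279.7 kN → 210 kN.
Block shear: A_gv = 980, A_nv = 644, A_nt = 238 mm²; R_n = min(0.6F_uA_nv, 0.6F_yA_gv) + U_bs·F_u·A_nt = 281 kN → 211 kN.
Bolt shear governs: 63.1 kN.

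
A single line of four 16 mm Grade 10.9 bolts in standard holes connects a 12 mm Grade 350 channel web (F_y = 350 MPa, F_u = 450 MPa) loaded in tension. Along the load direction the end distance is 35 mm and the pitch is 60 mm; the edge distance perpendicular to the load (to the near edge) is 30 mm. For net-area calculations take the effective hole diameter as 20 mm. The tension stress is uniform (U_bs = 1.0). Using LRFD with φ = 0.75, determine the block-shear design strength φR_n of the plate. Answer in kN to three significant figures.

Shear plane L_v = 35 + 3·60 = 215 mm; A_gv = 215 × 12 = 2580 mm².
A_nv = (215 − 3.5·20) × 12 = 1740 mm².
A_nt = (30 − 0.5·20) × 12 = 240 mm².
0.6 F_u A_nv = 469.8 kN; 0.6 F_y A_gv = 541.8 kN → shear rupture governs the shear term.
R_n = 469.8 + 1.0 × 450 × 240 / 1000 = 577.8 kN.
Design strength φR_n = 0.75 × 577.8 = 433 kN.

433 kN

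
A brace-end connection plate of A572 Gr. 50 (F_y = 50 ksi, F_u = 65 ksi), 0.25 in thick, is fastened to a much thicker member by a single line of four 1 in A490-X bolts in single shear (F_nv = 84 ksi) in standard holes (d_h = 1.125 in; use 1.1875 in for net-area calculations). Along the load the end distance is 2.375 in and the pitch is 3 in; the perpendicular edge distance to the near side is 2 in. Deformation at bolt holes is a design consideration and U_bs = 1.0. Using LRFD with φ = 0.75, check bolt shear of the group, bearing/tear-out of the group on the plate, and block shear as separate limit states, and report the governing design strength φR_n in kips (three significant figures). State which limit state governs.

Bolt shear: A_b = π·1²/4 = 0.7854 in²; R_n = 84 × 0.7854 × 4 × 1 = 263.9 kips → 0.75 × 263.9 = 198 kips.
Bearing: edge l_c = 1.812, r_n = 35.34 kips; interior l_c = 1.875, r_n = 36.56 kips; R_n = 35.34 + 3·36.56 = 145 kips → 109 kips.
Block shear: A_gv = 2.844, A_nv = 1.805, A_nt = 0.3516 in²; R_n = min(0.6F_uA_nv, 0.6F_yA_gv) + U_bs·F_u·A_nt = 93.23 kips → 69.9 kips.
Block shear governs: 69.9 kips.

69.9 kips (block shear governs)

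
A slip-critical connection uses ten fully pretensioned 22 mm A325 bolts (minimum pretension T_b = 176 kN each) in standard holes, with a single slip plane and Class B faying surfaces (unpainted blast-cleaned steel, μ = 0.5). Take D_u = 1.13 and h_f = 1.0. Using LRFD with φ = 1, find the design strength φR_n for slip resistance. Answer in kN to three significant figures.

994 kN

R_n = μ · D_u · h_f · T_b · n_s · n_b = 0.5 × 1.13 × 1.0 × 176 × 1 × 10 = 994.4 kN.
Design strength φR_n = 1 × 994.4 = 994 kN.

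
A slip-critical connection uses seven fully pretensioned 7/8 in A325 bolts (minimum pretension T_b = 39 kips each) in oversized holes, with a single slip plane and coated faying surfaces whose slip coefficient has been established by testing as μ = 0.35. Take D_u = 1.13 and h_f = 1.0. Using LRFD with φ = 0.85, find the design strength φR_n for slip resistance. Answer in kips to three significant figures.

91.8 kips

R_n = μ · D_u · h_f · T_b · n_s · n_b = 0.35 × 1.13 × 1.0 × 39 × 1 × 7 = 108 kips.
Design strength φR_n = 0.85 × 108 = 91.8 kips.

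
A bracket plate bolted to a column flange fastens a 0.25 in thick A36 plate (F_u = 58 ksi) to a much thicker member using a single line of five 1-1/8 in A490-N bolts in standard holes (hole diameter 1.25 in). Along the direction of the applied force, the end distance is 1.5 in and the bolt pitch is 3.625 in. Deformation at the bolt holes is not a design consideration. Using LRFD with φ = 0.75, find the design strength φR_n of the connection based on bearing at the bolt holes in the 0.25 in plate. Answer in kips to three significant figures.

Per bolt r_n = 1.5 l_c t F_u ≤ 3.0 d t F_u; upper limit = 3.0 × 1.125 × 0.25 × 58 = 48.94 kips.
Edge bolt: l_c = 1.5 − 1.25/2 = 0.875 in → 1.5 × 0.875 × 0.25 × 58 = 19.03 → r_n = 19.03 kips.
Interior bolts: l_c = 3.625 − 1.25 = 2.375 in → 1.5 × 2.375 × 0.25 × 58 = 51.66 → r_n = 48.94 kips.
R_n = 1 × 19.03 + 4 × 48.94 = 214.8 kips.
Design strength φR_n = 0.75 × 214.8 = 161 kips.

161 kips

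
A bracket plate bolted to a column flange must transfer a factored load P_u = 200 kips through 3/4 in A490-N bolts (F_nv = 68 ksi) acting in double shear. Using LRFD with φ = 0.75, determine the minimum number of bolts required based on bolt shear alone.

A_b = π·0.75²/4 = 0.4418 in².
Per-bolt design strength φR_n = 0.75 × 68 × 0.4418 × 2 = 45.06 kips.
n ≥ 200 / 45.06 = 4.438 → use 5 bolts.

5 bolts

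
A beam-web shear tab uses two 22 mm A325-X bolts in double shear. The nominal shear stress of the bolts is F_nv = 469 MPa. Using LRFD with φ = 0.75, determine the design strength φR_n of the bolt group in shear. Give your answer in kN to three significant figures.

535 kN

A_b = π × 22² / 4 = 380.1 mm².
R_n = F_nv · A_b · n · n_s = 469 × 380.1 × 2 × 2 / 1000 = 713.1 kN.
Design strength φR_n = 0.75 × 713.1 = 535 kN.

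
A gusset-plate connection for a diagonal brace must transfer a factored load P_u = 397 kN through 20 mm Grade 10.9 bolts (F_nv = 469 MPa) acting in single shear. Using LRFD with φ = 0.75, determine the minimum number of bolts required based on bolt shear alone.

A_b = π·20²/4 = 314.2 mm².
Per-bolt design strength φR_n = 0.75 × 469 × 314.2 × 1 / 1000 = 110.5 kN.
n ≥ 397 / 110.5 = 3.593 → use 4 bolts.

4 bolts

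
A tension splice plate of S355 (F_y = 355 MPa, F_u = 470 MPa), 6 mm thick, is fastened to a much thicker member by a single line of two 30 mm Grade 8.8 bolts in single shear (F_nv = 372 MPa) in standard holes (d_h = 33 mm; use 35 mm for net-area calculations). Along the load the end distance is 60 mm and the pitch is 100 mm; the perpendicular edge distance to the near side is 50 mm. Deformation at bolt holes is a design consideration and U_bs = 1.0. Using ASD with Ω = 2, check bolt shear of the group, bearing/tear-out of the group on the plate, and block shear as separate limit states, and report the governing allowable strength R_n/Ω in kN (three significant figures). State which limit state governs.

Bolt shear: A_b = π·30²/4 = 706.9 mm²; R_n = 372 × 706.9 × 2 × 1 / 1000 = 525.9 kN → 525.9 / 2 = 263 kN.
Bearing: edge l_c = 43.5, r_n = 147.2 kN; interior l_c = 67, r_n = 203 kN; R_n = 147.2 + 1·203 = 350.2 kN → 175 kN.
Block shear: A_gv = 960, A_nv = 645, A_nt = 195 mm²; R_n = min(0.6F_uA_nv, 0.6F_yA_gv) + U_bs·F_u·A_nt = 273.5 kN → 137 kN.
Block shear governs: 137 kN.

137 kN (block shear governs)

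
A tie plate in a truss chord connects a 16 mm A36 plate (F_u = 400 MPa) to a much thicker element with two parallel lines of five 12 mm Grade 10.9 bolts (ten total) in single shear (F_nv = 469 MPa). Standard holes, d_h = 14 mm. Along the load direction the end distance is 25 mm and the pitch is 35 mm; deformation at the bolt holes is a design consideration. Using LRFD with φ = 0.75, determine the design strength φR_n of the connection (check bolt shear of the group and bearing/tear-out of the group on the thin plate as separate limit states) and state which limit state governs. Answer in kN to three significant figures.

Bolt shear: A_b = π·12²/4 = 113.1 mm²; R_n = 469 × 113.1 × 10 × 1 / 1000 = 530.4 kN → 0.75 × 530.4 = 398 kN.
Bearing (1.2 l_c t F_u ≤ 2.4 d t F_u): upper limit = 2.4·12·16·400 / 1000 = 184.3 kN.
  Edge l_c = 25 − 14/2 = 18 → r_n = 138.2 kN; interior l_c = 35 − 14 = 21 → r_n = 161.3 kN.
  R_n,bearing = 2·138.2 + 8·161.3 = 1567 kN → 0.75 × 1567 = 1180 kN.
Bolt shear governs: 398 kN.

398 kN (bolt shear governs)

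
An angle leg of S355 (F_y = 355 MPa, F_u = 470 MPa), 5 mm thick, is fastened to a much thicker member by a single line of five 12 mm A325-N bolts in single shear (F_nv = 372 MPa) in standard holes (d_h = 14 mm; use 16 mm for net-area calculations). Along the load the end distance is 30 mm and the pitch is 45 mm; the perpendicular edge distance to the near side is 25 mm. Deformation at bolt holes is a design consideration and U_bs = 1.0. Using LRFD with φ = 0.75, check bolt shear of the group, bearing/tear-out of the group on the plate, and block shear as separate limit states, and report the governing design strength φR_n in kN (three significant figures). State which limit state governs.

158 kN (bolt shear governs)

Bolt shear: A_b = π·12²/4 = 113.1 mm²; R_n = 372 × 113.1 × 5 × 1 / 1000 = 210.4 kN → 0.75 × 210.4 = 158 kN.
Bearing: edge l_c = 23, r_n = 64.86 kN; interior l_c = 31, r_n = 67.68 kN; R_n = 64.86 + 4·67.68 = 335.6 kN → 252 kN.
Block shear: A_gv = 1050, A_nv = 690, A_nt = 85 mm²; R_n = min(0.6F_uA_nv, 0.6F_yA_gv) + U_bs·F_u·A_nt = 234.5 kN → 176 kN.
Bolt shear governs: 158 kN.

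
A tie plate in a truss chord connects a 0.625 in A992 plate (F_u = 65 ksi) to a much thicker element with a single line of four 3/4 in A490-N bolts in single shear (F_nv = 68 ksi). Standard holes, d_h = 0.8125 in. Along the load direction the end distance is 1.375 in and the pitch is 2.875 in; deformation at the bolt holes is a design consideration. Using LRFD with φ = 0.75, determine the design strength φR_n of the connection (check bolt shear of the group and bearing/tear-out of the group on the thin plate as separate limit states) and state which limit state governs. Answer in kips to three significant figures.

Bolt shear: A_b = π·0.75²/4 = 0.4418 in²; R_n = 68 × 0.4418 × 4 × 1 = 120.2 kips → 0.75 × 120.2 = 90.1 kips.
Bearing (1.2 l_c t F_u ≤ 2.4 d t F_u): upper limit = 2.4·0.75·0.625·65 = 73.12 kips.
  Edge l_c = 1.375 − 0.8125/2 = 0.9688 → r_n = 47.23 kips; interior l_c = 2.875 − 0.8125 = 2.062 → r_n = 73.12 kips.
  R_n,bearing = 1·47.23 + 3·73.12 = 266.6 kips → 0.75 × 266.6 = 200 kips.
Bolt shear governs: 90.1 kips.

90.1 kips (bolt shear governs)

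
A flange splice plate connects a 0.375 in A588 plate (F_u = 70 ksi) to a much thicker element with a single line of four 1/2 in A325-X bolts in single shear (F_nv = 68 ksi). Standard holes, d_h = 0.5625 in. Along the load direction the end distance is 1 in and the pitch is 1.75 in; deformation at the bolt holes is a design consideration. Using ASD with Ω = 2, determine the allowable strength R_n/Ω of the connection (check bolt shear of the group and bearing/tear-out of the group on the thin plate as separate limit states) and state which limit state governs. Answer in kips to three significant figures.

Bolt shear: A_b = π·0.5²/4 = 0.1963 in²; R_n = 68 × 0.1963 × 4 × 1 = 53.41 kips → 53.41 / 2 = 26.7 kips.
Bearing (1.2 l_c t F_u ≤ 2.4 d t F_u): upper limit = 2.4·0.5·0.375·70 = 31.5 kips.
  Edge l_c = 1 − 0.5625/2 = 0.7188 → r_n = 22.64 kips; interior l_c = 1.75 − 0.5625 = 1.188 → r_n = 31.5 kips.
  R_n,bearing = 1·22.64 + 3·31.5 = 117.1 kips → 117.1 / 2 = 58.6 kips.
Bolt shear governs: 26.7 kips.

26.7 kips (bolt shear governs)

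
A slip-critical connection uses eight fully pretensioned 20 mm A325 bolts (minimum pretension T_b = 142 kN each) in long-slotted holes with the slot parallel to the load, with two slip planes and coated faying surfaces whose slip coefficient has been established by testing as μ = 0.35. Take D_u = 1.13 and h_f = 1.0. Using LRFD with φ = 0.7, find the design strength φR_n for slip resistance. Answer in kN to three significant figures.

R_n = μ · D_u · h_f · T_b · n_s · n_b = 0.35 × 1.13 × 1.0 × 142 × 2 × 8 = 898.6 kN.
Design strength φR_n = 0.7 × 898.6 = 629 kN.

629 kN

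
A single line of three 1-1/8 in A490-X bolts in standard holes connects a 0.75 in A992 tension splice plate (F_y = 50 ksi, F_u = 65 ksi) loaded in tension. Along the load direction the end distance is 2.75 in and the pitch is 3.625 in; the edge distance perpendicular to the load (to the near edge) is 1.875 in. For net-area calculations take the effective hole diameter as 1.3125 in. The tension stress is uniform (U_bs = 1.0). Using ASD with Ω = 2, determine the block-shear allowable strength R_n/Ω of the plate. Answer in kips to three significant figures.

Shear plane L_v = 2.75 + 2·3.625 = 10 in; A_gv = 10 × 0.75 = 7.5 in².
A_nv = (10 − 2.5·1.3125) × 0.75 = 5.039 in².
A_nt = (1.875 − 0.5·1.3125) × 0.75 = 0.9141 in².
0.6 F_u A_nv = 196.5 kips; 0.6 F_y A_gv = 225 kips → shear rupture governs the shear term.
R_n = 196.5 + 1.0 × 65 × 0.9141 = 255.9 kips.
Allowable strength R_n/Ω = 255.9 / 2 = 128 kips.

128 kips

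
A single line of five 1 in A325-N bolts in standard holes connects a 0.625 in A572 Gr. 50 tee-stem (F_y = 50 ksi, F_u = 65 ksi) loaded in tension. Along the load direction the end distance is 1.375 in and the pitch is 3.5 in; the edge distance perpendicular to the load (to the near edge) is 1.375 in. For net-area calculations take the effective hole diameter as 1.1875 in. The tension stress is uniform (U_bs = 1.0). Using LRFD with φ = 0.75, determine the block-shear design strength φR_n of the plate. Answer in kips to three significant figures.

207 kips

Shear plane L_v = 1.375 + 4·3.5 = 15.38 in; A_gv = 15.38 × 0.625 = 9.609 in².
A_nv = (15.38 − 4.5·1.1875) × 0.625 = 6.27 in².
A_nt = (1.375 − 0.5·1.1875) × 0.625 = 0.4883 in².
0.6 F_u A_nv = 244.5 kips; 0.6 F_y A_gv = 288.3 kips → shear rupture governs the shear term.
R_n = 244.5 + 1.0 × 65 × 0.4883 = 276.2 kips.
Design strength φR_n = 0.75 × 276.2 = 207 kips.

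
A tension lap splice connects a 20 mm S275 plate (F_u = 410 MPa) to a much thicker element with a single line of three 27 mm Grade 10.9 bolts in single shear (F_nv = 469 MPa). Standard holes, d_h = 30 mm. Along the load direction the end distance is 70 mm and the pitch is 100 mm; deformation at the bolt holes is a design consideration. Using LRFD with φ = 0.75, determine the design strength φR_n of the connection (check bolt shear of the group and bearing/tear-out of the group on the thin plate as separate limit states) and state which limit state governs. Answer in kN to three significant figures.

Bolt shear: A_b = π·27²/4 = 572.6 mm²; R_n = 469 × 572.6 × 3 × 1 / 1000 = 805.6 kN → 0.75 × 805.6 = 604 kN.
Bearing (1.2 l_c t F_u ≤ 2.4 d t F_u): upper limit = 2.4·27·20·410 / 1000 = 531.4 kN.
  Edge l_c = 70 − 30/2 = 55 → r_n = 531.4 kN; interior l_c = 100 − 30 = 70 → r_n = 531.4 kN.
  R_n,bearing = 1·531.4 + 2·531.4 = 1594 kN → 0.75 × 1594 = 1200 kN.
Bolt shear governs: 604 kN.

604 kN (bolt shear governs)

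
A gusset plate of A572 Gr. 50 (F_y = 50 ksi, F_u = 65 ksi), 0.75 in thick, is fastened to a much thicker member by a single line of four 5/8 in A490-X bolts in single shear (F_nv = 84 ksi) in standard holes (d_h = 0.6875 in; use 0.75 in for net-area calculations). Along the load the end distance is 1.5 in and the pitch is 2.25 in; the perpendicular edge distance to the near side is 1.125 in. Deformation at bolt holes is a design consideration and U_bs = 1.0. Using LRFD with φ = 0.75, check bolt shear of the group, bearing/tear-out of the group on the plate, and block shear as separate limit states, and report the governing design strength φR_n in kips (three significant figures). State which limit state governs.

Bolt shear: A_b = π·0.625²/4 = 0.3068 in²; R_n = 84 × 0.3068 × 4 × 1 = 103.1 kips → 0.75 × 103.1 = 77.3 kips.
Bearing: edge l_c = 1.156, r_n = 67.64 kips; interior l_c = 1.562, r_n = 73.12 kips; R_n = 67.64 + 3·73.12 = 287 kips → 215 kips.
Block shear: A_gv = 6.188, A_nv = 4.219, A_nt = 0.5625 in²; R_n = min(0.6F_uA_nv, 0.6F_yA_gv) + U_bs·F_u·A_nt = 201.1 kips → 151 kips.
Bolt shear governs: 77.3 kips.

77.3 kips (bolt shear governs)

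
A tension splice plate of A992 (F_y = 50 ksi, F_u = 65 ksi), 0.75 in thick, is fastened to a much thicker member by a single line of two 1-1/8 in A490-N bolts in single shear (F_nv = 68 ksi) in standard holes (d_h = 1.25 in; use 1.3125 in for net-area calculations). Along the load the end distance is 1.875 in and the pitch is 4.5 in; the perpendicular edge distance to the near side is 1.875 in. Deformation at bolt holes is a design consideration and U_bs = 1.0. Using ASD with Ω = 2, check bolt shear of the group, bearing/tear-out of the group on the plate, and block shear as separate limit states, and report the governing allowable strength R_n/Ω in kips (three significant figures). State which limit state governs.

Bolt shear: A_b = π·1.125²/4 = 0.994 in²; R_n = 68 × 0.994 × 2 × 1 = 135.2 kips → 135.2 / 2 = 67.6 kips.
Bearing: edge l_c = 1.25, r_n = 73.12 kips; interior l_c = 3.25, r_n = 131.6 kips; R_n = 73.12 + 1·131.6 = 204.8 kips → 102 kips.
Block shear: A_gv = 4.781, A_nv = 3.305, A_nt = 0.9141 in²; R_n = min(0.6F_uA_nv, 0.6F_yA_gv) + U_bs·F_u·A_nt = 188.3 kips → 94.1 kips.
Bolt shear governs: 67.6 kips.

67.6 kips (bolt shear governs)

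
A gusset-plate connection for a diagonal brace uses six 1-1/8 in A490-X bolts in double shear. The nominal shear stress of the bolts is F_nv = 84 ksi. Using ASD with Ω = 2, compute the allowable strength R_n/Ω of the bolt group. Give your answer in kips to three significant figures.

A_b = π × 1.125² / 4 = 0.994 in².
R_n = F_nv · A_b · n · n_s = 84 × 0.994 × 6 × 2 = 1002 kips.
Allowable strength R_n/Ω = 1002 / 2 = 501 kips.

501 kips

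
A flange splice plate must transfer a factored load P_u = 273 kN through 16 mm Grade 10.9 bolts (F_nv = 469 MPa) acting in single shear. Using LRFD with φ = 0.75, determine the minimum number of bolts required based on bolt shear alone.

4 bolts

A_b = π·16²/4 = 201.1 mm².
Per-bolt design strength φR_n = 0.75 × 469 × 201.1 × 1 / 1000 = 70.72 kN.
n ≥ 273 / 70.72 = 3.86 → use 4 bolts.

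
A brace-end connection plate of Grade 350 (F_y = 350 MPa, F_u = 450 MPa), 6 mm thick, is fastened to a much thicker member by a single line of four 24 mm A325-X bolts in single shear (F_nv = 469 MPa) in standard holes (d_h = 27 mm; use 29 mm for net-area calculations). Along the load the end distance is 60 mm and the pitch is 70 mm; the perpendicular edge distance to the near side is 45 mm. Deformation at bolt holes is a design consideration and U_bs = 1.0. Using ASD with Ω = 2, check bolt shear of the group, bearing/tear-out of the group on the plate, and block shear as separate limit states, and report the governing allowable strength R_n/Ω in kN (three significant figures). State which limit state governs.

178 kN (block shear governs)

Bolt shear: A_b = π·24²/4 = 452.4 mm²; R_n = 469 × 452.4 × 4 × 1 / 1000 = 848.7 kN → 848.7 / 2 = 424 kN.
Bearing: edge l_c = 46.5, r_n = 150.7 kN; interior l_c = 43, r_n = 139.3 kN; R_n = 150.7 + 3·139.3 = 568.6 kN → 284 kN.
Block shear: A_gv = 1620, A_nv = 1011, A_nt = 183 mm²; R_n = min(0.6F_uA_nv, 0.6F_yA_gv) + U_bs·F_u·A_nt = 355.3 kN → 178 kN.
Block shear governs: 178 kN.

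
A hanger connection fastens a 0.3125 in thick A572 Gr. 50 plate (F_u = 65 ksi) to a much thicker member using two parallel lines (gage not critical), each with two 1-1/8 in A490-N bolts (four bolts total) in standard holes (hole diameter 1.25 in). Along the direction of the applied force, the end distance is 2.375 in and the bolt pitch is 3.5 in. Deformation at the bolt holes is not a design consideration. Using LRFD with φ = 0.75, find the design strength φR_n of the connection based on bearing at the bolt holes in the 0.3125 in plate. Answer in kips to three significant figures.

Per bolt r_n = 1.5 l_c t F_u ≤ 3.0 d t F_u; upper limit = 3.0 × 1.125 × 0.3125 × 65 = 68.55 kips.
Edge bolt: l_c = 2.375 − 1.25/2 = 1.75 in → 1.5 × 1.75 × 0.3125 × 65 = 53.32 → r_n = 53.32 kips.
Interior bolts: l_c = 3.5 − 1.25 = 2.25 in → 1.5 × 2.25 × 0.3125 × 65 = 68.55 → r_n = 68.55 kips.
R_n = 2 × 53.32 + 2 × 68.55 = 243.8 kips.
Design strength φR_n = 0.75 × 243.8 = 183 kips.

183 kips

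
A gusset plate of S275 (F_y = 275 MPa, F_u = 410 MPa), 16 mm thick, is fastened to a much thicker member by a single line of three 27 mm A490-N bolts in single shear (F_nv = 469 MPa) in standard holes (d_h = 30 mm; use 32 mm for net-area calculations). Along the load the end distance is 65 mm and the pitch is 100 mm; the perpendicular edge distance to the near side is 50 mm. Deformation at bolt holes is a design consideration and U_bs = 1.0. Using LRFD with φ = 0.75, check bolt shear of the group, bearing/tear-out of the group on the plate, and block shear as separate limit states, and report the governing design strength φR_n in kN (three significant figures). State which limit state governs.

604 kN (bolt shear governs)

Bolt shear: A_b = π·27²/4 = 572.6 mm²; R_n = 469 × 572.6 × 3 × 1 / 1000 = 805.6 kN → 0.75 × 805.6 = 604 kN.
Bearing: edge l_c = 50, r_n = 393.6 kN; interior l_c = 70, r_n = 425.1 kN; R_n = 393.6 + 2·425.1 = 1244 kN → 933 kN.
Block shear: A_gv = 4240, A_nv = 2960, A_nt = 544 mm²; R_n = min(0.6F_uA_nv, 0.6F_yA_gv) + U_bs·F_u·A_nt = 922.6 kN → 692 kN.
Bolt shear governs: 604 kN.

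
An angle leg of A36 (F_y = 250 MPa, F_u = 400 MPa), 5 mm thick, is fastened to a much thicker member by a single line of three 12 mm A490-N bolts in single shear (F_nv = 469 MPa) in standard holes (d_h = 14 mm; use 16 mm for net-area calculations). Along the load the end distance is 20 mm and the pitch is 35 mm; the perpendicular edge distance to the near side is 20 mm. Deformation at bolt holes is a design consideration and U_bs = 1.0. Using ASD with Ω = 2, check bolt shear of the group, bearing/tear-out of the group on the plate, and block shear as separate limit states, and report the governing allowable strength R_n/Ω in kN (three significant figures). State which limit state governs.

Bolt shear: A_b = π·12²/4 = 113.1 mm²; R_n = 469 × 113.1 × 3 × 1 / 1000 = 159.1 kN → 159.1 / 2 = 79.6 kN.
Bearing: edge l_c = 13, r_n = 31.2 kN; interior l_c = 21, r_n = 50.4 kN; R_n = 31.2 + 2·50.4 = 132 kN → 66 kN.
Block shear: A_gv = 450, A_nv = 250, A_nt = 60 mm²; R_n = min(0.6F_uA_nv, 0.6F_yA_gv) + U_bs·F_u·A_nt = 84 kN → 42 kN.
Block shear governs: 42 kN.

42 kN (block shear governs)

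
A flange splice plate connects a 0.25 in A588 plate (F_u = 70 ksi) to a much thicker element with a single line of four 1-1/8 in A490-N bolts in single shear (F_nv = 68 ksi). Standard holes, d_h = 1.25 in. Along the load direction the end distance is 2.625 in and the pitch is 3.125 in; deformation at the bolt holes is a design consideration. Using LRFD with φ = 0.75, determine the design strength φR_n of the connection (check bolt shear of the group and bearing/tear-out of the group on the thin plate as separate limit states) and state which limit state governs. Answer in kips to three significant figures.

120 kips (bearing governs)

Bolt shear: A_b = π·1.125²/4 = 0.994 in²; R_n = 68 × 0.994 × 4 × 1 = 270.4 kips → 0.75 × 270.4 = 203 kips.
Bearing (1.2 l_c t F_u ≤ 2.4 d t F_u): upper limit = 2.4·1.125·0.25·70 = 47.25 kips.
  Edge l_c = 2.625 − 1.25/2 = 2 → r_n = 42 kips; interior l_c = 3.125 − 1.25 = 1.875 → r_n = 39.38 kips.
  R_n,bearing = 1·42 + 3·39.38 = 160.1 kips → 0.75 × 160.1 = 120 kips.
Bearing governs: 120 kips.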